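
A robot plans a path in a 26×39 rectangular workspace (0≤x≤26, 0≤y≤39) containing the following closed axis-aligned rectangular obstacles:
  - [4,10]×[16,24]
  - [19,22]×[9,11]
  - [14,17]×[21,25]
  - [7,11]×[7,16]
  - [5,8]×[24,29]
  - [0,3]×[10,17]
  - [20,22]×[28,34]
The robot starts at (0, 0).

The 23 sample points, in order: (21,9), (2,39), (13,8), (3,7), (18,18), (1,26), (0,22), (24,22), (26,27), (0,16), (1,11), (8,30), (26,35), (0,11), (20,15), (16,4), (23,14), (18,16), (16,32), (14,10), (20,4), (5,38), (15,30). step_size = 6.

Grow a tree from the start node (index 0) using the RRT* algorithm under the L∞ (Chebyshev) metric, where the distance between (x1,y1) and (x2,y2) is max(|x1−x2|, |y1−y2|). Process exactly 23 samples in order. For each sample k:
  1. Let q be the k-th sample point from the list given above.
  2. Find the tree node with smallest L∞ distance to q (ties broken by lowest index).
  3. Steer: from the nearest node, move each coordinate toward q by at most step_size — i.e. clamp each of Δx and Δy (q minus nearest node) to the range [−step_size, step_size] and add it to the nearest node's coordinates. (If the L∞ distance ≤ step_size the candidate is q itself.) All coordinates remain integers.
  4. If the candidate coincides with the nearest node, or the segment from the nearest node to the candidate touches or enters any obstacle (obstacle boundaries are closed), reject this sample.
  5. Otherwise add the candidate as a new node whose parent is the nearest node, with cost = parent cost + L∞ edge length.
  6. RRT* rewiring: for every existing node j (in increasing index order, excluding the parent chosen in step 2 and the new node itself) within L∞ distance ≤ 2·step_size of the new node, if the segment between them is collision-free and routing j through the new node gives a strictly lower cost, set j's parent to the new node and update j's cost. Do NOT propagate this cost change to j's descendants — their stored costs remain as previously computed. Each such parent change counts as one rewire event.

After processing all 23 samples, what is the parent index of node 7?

Parent of node 7: 4

1. q=(21,9) nearest=0 d=21 new=(6,6) → add node 1 parent=0 cost=6
2. q=(2,39) nearest=1 d=33 new=(2,12) → blocked by [0,3]×[10,17], reject
3. q=(13,8) nearest=1 d=7 new=(12,8) → blocked by [7,11]×[7,16], reject
4. q=(3,7) nearest=1 d=3 new=(3,7) → add node 2 parent=1 cost=9
5. q=(18,18) nearest=1 d=12 new=(12,12) → blocked by [7,11]×[7,16], reject
6. q=(1,26) nearest=2 d=19 new=(1,13) → blocked by [0,3]×[10,17], reject
7. q=(0,22) nearest=2 d=15 new=(0,13) → blocked by [0,3]×[10,17], reject
8. q=(24,22) nearest=1 d=18 new=(12,12) → blocked by [7,11]×[7,16], reject
9. q=(26,27) nearest=1 d=21 new=(12,12) → blocked by [7,11]×[7,16], reject
10. q=(0,16) nearest=2 d=9 new=(0,13) → blocked by [0,3]×[10,17], reject
11. q=(1,11) nearest=2 d=4 new=(1,11) → blocked by [0,3]×[10,17], reject
12. q=(8,30) nearest=2 d=23 new=(8,13) → blocked by [7,11]×[7,16], reject
13. q=(26,35) nearest=2 d=28 new=(9,13) → blocked by [7,11]×[7,16], reject
14. q=(0,11) nearest=2 d=4 new=(0,11) → blocked by [0,3]×[10,17], reject
15. q=(20,15) nearest=1 d=14 new=(12,12) → blocked by [7,11]×[7,16], reject
16. q=(16,4) nearest=1 d=10 new=(12,4) → add node 3 parent=1 cost=12
17. q=(23,14) nearest=3 d=11 new=(18,10) → add node 4 parent=3 cost=18
18. q=(18,16) nearest=4 d=6 new=(18,16) → add node 5 parent=4 cost=24
19. q=(16,32) nearest=5 d=16 new=(16,22) → blocked by [14,17]×[21,25], reject
20. q=(14,10) nearest=4 d=4 new=(14,10) → add node 6 parent=4 cost=22
21. q=(20,4) nearest=4 d=6 new=(20,4) → add node 7 parent=4 cost=24
22. q=(5,38) nearest=5 d=22 new=(12,22) → add node 8 parent=5 cost=30
23. q=(15,30) nearest=8 d=8 new=(15,28) → add node 9 parent=8 cost=36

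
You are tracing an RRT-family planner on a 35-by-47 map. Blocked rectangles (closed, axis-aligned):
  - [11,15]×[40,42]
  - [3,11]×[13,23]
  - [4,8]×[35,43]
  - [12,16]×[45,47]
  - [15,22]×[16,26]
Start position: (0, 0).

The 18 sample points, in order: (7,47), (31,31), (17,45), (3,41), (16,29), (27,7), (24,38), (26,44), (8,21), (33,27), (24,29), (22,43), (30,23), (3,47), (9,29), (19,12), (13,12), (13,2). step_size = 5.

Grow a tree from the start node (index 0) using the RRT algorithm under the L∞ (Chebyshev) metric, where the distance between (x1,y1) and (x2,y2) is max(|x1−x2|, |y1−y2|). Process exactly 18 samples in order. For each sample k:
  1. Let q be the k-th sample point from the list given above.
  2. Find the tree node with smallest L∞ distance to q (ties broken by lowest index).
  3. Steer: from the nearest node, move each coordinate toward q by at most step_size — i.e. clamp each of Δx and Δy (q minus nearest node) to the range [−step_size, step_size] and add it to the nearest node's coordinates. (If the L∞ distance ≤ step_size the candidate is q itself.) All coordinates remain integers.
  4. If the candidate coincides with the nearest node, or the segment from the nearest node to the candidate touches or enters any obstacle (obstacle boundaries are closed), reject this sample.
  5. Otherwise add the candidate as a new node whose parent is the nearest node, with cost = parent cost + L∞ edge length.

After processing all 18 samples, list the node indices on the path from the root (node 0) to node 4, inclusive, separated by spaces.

1. q=(7,47) nearest=0 d=47 new=(5,5) → add node 1 parent=0 cost=5
2. q=(31,31) nearest=1 d=26 new=(10,10) → add node 2 parent=1 cost=10
3. q=(17,45) nearest=2 d=35 new=(15,15) → add node 3 parent=2 cost=15
4. q=(3,41) nearest=3 d=26 new=(10,20) → blocked by [3,11]×[13,23], reject
5. q=(16,29) nearest=3 d=14 new=(16,20) → blocked by [15,22]×[16,26], reject
6. q=(27,7) nearest=3 d=12 new=(20,10) → add node 4 parent=3 cost=20
7. q=(24,38) nearest=3 d=23 new=(20,20) → blocked by [15,22]×[16,26], reject
8. q=(26,44) nearest=3 d=29 new=(20,20) → blocked by [15,22]×[16,26], reject
9. q=(8,21) nearest=3 d=7 new=(10,20) → blocked by [3,11]×[13,23], reject
10. q=(33,27) nearest=4 d=17 new=(25,15) → add node 5 parent=4 cost=25
11. q=(24,29) nearest=3 d=14 new=(20,20) → blocked by [15,22]×[16,26], reject
12. q=(22,43) nearest=3 d=28 new=(20,20) → blocked by [15,22]×[16,26], reject
13. q=(30,23) nearest=5 d=8 new=(30,20) → add node 6 parent=5 cost=30
14. q=(3,47) nearest=6 d=27 new=(25,25) → add node 7 parent=6 cost=35
15. q=(9,29) nearest=3 d=14 new=(10,20) → blocked by [3,11]×[13,23], reject
16. q=(19,12) nearest=4 d=2 new=(19,12) → add node 8 parent=4 cost=22
17. q=(13,12) nearest=2 d=3 new=(13,12) → add node 9 parent=2 cost=13
18. q=(13,2) nearest=1 d=8 new=(10,2) → add node 10 parent=1 cost=10

Path: 0 1 2 3 4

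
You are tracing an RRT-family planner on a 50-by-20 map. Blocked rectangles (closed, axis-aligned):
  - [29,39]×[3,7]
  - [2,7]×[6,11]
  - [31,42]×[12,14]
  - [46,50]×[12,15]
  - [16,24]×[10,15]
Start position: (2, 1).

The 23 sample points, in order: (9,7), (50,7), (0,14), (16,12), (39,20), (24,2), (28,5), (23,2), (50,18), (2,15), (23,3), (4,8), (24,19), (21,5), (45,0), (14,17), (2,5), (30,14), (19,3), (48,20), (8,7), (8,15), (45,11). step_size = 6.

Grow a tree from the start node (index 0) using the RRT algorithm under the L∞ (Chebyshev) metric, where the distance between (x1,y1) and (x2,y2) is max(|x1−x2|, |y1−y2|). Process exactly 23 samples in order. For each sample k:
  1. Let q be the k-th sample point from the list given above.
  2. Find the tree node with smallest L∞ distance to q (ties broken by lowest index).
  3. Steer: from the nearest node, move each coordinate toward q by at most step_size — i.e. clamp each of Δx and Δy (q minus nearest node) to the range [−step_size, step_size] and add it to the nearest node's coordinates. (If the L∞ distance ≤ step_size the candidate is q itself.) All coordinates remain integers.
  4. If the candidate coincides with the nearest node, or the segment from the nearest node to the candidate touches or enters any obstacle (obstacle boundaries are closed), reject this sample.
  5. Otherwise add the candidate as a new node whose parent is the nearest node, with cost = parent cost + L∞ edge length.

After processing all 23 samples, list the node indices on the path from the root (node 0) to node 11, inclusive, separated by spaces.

1. q=(9,7) nearest=0 d=7 new=(8,7) → blocked by [2,7]×[6,11], reject
2. q=(50,7) nearest=0 d=48 new=(8,7) → blocked by [2,7]×[6,11], reject
3. q=(0,14) nearest=0 d=13 new=(0,7) → add node 1 parent=0 cost=6
4. q=(16,12) nearest=0 d=14 new=(8,7) → blocked by [2,7]×[6,11], reject
5. q=(39,20) nearest=0 d=37 new=(8,7) → blocked by [2,7]×[6,11], reject
6. q=(24,2) nearest=0 d=22 new=(8,2) → add node 2 parent=0 cost=6
7. q=(28,5) nearest=2 d=20 new=(14,5) → add node 3 parent=2 cost=12
8. q=(23,2) nearest=3 d=9 new=(20,2) → add node 4 parent=3 cost=18
9. q=(50,18) nearest=4 d=30 new=(26,8) → add node 5 parent=4 cost=24
10. q=(2,15) nearest=1 d=8 new=(2,13) → add node 6 parent=1 cost=12
11. q=(23,3) nearest=4 d=3 new=(23,3) → add node 7 parent=4 cost=21
12. q=(4,8) nearest=1 d=4 new=(4,8) → blocked by [2,7]×[6,11], reject
13. q=(24,19) nearest=5 d=11 new=(24,14) → blocked by [16,24]×[10,15], reject
14. q=(21,5) nearest=7 d=2 new=(21,5) → add node 8 parent=7 cost=23
15. q=(45,0) nearest=5 d=19 new=(32,2) → blocked by [29,39]×[3,7], reject
16. q=(14,17) nearest=3 d=12 new=(14,11) → add node 9 parent=3 cost=18
17. q=(2,5) nearest=1 d=2 new=(2,5) → add node 10 parent=1 cost=8
18. q=(30,14) nearest=5 d=6 new=(30,14) → add node 11 parent=5 cost=30
19. q=(19,3) nearest=4 d=1 new=(19,3) → add node 12 parent=4 cost=19
20. q=(48,20) nearest=11 d=18 new=(36,20) → add node 13 parent=11 cost=36
21. q=(8,7) nearest=2 d=5 new=(8,7) → add node 14 parent=2 cost=11
22. q=(8,15) nearest=6 d=6 new=(8,15) → add node 15 parent=6 cost=18
23. q=(45,11) nearest=13 d=9 new=(42,14) → blocked by [31,42]×[12,14], reject

Path: 0 2 3 4 5 11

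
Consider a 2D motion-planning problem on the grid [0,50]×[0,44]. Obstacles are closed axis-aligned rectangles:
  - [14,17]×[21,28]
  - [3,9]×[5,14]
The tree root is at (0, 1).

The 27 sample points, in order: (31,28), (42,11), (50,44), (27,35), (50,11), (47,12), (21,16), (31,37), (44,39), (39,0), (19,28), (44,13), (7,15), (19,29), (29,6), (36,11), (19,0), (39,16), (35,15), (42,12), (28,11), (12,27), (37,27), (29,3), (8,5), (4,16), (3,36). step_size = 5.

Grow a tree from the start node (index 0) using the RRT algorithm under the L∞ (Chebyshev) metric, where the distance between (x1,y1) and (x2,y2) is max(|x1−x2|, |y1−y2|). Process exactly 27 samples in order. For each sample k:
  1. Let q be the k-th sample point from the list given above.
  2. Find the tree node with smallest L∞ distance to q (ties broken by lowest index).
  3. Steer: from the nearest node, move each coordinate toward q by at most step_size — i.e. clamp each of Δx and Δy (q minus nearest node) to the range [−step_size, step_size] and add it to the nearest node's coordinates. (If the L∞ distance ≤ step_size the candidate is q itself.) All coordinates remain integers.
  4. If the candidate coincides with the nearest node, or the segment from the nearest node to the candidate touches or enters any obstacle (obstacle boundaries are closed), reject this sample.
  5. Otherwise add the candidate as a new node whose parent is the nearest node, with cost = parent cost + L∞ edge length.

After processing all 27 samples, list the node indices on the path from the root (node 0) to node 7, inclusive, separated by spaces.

1. q=(31,28) nearest=0 d=31 new=(5,6) → blocked by [3,9]×[5,14], reject
2. q=(42,11) nearest=0 d=42 new=(5,6) → blocked by [3,9]×[5,14], reject
3. q=(50,44) nearest=0 d=50 new=(5,6) → blocked by [3,9]×[5,14], reject
4. q=(27,35) nearest=0 d=34 new=(5,6) → blocked by [3,9]×[5,14], reject
5. q=(50,11) nearest=0 d=50 new=(5,6) → blocked by [3,9]×[5,14], reject
6. q=(47,12) nearest=0 d=47 new=(5,6) → blocked by [3,9]×[5,14], reject
7. q=(21,16) nearest=0 d=21 new=(5,6) → blocked by [3,9]×[5,14], reject
8. q=(31,37) nearest=0 d=36 new=(5,6) → blocked by [3,9]×[5,14], reject
9. q=(44,39) nearest=0 d=44 new=(5,6) → blocked by [3,9]×[5,14], reject
10. q=(39,0) nearest=0 d=39 new=(5,0) → add node 1 parent=0 cost=5
11. q=(19,28) nearest=0 d=27 new=(5,6) → blocked by [3,9]×[5,14], reject
12. q=(44,13) nearest=1 d=39 new=(10,5) → add node 2 parent=1 cost=10
13. q=(7,15) nearest=2 d=10 new=(7,10) → blocked by [3,9]×[5,14], reject
14. q=(19,29) nearest=2 d=24 new=(15,10) → add node 3 parent=2 cost=15
15. q=(29,6) nearest=3 d=14 new=(20,6) → add node 4 parent=3 cost=20
16. q=(36,11) nearest=4 d=16 new=(25,11) → add node 5 parent=4 cost=25
17. q=(19,0) nearest=4 d=6 new=(19,1) → add node 6 parent=4 cost=25
18. q=(39,16) nearest=5 d=14 new=(30,16) → add node 7 parent=5 cost=30
19. q=(35,15) nearest=7 d=5 new=(35,15) → add node 8 parent=7 cost=35
20. q=(42,12) nearest=8 d=7 new=(40,12) → add node 9 parent=8 cost=40
21. q=(28,11) nearest=5 d=3 new=(28,11) → add node 10 parent=5 cost=28
22. q=(12,27) nearest=5 d=16 new=(20,16) → add node 11 parent=5 cost=30
23. q=(37,27) nearest=7 d=11 new=(35,21) → add node 12 parent=7 cost=35
24. q=(29,3) nearest=5 d=8 new=(29,6) → add node 13 parent=5 cost=30
25. q=(8,5) nearest=2 d=2 new=(8,5) → blocked by [3,9]×[5,14], reject
26. q=(4,16) nearest=2 d=11 new=(5,10) → blocked by [3,9]×[5,14], reject
27. q=(3,36) nearest=11 d=20 new=(15,21) → blocked by [14,17]×[21,28], reject

Path: 0 1 2 3 4 5 7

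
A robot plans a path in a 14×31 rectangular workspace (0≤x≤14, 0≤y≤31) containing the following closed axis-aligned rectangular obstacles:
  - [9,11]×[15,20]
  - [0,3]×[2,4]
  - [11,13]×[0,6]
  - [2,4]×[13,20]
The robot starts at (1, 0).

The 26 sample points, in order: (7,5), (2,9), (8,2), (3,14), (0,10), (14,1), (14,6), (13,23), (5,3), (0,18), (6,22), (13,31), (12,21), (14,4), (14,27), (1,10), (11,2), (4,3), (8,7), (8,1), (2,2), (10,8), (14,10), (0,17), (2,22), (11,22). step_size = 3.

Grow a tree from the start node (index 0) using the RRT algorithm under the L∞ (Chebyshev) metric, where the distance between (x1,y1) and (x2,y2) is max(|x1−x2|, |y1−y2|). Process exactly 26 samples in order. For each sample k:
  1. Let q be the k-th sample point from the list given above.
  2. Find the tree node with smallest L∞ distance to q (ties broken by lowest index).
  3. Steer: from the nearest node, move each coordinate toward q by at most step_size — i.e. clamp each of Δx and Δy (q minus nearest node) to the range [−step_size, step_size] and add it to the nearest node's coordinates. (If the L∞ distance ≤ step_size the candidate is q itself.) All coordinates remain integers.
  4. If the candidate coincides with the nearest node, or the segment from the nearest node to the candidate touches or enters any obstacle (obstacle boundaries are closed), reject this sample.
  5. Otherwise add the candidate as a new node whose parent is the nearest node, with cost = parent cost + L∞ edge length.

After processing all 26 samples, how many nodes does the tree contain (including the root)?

1. q=(7,5) nearest=0 d=6 new=(4,3) → blocked by [0,3]×[2,4], reject
2. q=(2,9) nearest=0 d=9 new=(2,3) → blocked by [0,3]×[2,4], reject
3. q=(8,2) nearest=0 d=7 new=(4,2) → add node 1 parent=0 cost=3
4. q=(3,14) nearest=1 d=12 new=(3,5) → add node 2 parent=1 cost=6
5. q=(0,10) nearest=2 d=5 new=(0,8) → add node 3 parent=2 cost=9
6. q=(14,1) nearest=1 d=10 new=(7,1) → add node 4 parent=1 cost=6
7. q=(14,6) nearest=4 d=7 new=(10,4) → add node 5 parent=4 cost=9
8. q=(13,23) nearest=3 d=15 new=(3,11) → add node 6 parent=3 cost=12
9. q=(5,3) nearest=1 d=1 new=(5,3) → add node 7 parent=1 cost=4
10. q=(0,18) nearest=6 d=7 new=(0,14) → add node 8 parent=6 cost=15
11. q=(6,22) nearest=8 d=8 new=(3,17) → blocked by [2,4]×[13,20], reject
12. q=(13,31) nearest=8 d=17 new=(3,17) → blocked by [2,4]×[13,20], reject
13. q=(12,21) nearest=6 d=10 new=(6,14) → add node 9 parent=6 cost=15
14. q=(14,4) nearest=5 d=4 new=(13,4) → blocked by [11,13]×[0,6], reject
15. q=(14,27) nearest=9 d=13 new=(9,17) → blocked by [9,11]×[15,20], reject
16. q=(1,10) nearest=3 d=2 new=(1,10) → add node 10 parent=3 cost=11
17. q=(11,2) nearest=5 d=2 new=(11,2) → blocked by [11,13]×[0,6], reject
18. q=(4,3) nearest=1 d=1 new=(4,3) → add node 11 parent=1 cost=4
19. q=(8,7) nearest=5 d=3 new=(8,7) → add node 12 parent=5 cost=12
20. q=(8,1) nearest=4 d=1 new=(8,1) → add node 13 parent=4 cost=7
21. q=(2,2) nearest=0 d=2 new=(2,2) → blocked by [0,3]×[2,4], reject
22. q=(10,8) nearest=12 d=2 new=(10,8) → add node 14 parent=12 cost=14
23. q=(14,10) nearest=14 d=4 new=(13,10) → add node 15 parent=14 cost=17
24. q=(0,17) nearest=8 d=3 new=(0,17) → add node 16 parent=8 cost=18
25. q=(2,22) nearest=16 d=5 new=(2,20) → blocked by [2,4]×[13,20], reject
26. q=(11,22) nearest=9 d=8 new=(9,17) → blocked by [9,11]×[15,20], reject

Node count: 17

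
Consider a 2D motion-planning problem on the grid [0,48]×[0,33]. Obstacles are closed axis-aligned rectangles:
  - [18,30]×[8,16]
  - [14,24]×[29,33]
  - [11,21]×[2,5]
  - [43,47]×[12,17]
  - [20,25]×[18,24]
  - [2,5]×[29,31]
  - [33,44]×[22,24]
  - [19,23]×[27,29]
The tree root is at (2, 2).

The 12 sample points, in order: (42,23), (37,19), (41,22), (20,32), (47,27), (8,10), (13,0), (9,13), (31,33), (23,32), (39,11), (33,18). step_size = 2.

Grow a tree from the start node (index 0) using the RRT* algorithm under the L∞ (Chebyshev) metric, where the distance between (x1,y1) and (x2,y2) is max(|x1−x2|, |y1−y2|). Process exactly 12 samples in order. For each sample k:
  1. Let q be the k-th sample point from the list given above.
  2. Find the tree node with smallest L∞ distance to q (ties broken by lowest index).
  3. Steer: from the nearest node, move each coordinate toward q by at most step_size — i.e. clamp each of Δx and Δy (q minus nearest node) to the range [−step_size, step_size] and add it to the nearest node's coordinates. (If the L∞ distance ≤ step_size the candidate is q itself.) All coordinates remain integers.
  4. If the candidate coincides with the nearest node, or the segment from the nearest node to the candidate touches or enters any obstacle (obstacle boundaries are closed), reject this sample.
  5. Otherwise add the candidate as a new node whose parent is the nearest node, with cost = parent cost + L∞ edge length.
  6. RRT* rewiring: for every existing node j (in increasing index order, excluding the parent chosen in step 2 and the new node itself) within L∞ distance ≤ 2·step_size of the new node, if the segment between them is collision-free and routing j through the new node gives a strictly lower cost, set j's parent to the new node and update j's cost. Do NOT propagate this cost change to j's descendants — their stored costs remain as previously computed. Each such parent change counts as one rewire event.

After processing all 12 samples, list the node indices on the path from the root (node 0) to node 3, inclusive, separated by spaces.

Path: 0 1 2 3

1. q=(42,23) nearest=0 d=40 new=(4,4) → add node 1 parent=0 cost=2
2. q=(37,19) nearest=1 d=33 new=(6,6) → add node 2 parent=1 cost=4
3. q=(41,22) nearest=2 d=35 new=(8,8) → add node 3 parent=2 cost=6
4. q=(20,32) nearest=3 d=24 new=(10,10) → add node 4 parent=3 cost=8
5. q=(47,27) nearest=4 d=37 new=(12,12) → add node 5 parent=4 cost=10
6. q=(8,10) nearest=3 d=2 new=(8,10) → add node 6 parent=3 cost=8
7. q=(13,0) nearest=2 d=7 new=(8,4) → add node 7 parent=2 cost=6
8. q=(9,13) nearest=4 d=3 new=(9,12) → add node 8 parent=4 cost=10
9. q=(31,33) nearest=5 d=21 new=(14,14) → add node 9 parent=5 cost=12
10. q=(23,32) nearest=9 d=18 new=(16,16) → add node 10 parent=9 cost=14
11. q=(39,11) nearest=10 d=23 new=(18,14) → blocked by [18,30]×[8,16], reject
12. q=(33,18) nearest=10 d=17 new=(18,18) → add node 11 parent=10 cost=16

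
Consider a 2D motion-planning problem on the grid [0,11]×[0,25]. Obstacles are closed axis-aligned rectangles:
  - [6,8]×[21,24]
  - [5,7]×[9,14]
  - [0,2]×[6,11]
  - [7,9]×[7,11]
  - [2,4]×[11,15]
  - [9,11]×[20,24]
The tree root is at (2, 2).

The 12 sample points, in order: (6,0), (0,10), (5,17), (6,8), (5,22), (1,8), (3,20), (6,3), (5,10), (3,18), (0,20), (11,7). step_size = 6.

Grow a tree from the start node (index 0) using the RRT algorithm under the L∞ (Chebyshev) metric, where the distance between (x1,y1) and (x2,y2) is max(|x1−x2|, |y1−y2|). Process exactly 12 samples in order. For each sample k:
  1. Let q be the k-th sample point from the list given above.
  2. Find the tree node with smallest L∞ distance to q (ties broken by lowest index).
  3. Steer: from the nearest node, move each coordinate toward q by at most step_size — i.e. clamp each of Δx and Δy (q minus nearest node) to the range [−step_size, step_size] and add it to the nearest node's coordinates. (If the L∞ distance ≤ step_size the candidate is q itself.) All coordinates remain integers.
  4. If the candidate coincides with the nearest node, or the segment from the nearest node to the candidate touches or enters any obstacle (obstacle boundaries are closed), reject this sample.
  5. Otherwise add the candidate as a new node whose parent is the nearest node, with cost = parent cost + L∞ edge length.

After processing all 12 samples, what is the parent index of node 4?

Parent of node 4: 1

1. q=(6,0) nearest=0 d=4 new=(6,0) → add node 1 parent=0 cost=4
2. q=(0,10) nearest=0 d=8 new=(0,8) → blocked by [0,2]×[6,11], reject
3. q=(5,17) nearest=0 d=15 new=(5,8) → add node 2 parent=0 cost=6
4. q=(6,8) nearest=2 d=1 new=(6,8) → add node 3 parent=2 cost=7
5. q=(5,22) nearest=2 d=14 new=(5,14) → blocked by [5,7]×[9,14], reject
6. q=(1,8) nearest=2 d=4 new=(1,8) → blocked by [0,2]×[6,11], reject
7. q=(3,20) nearest=2 d=12 new=(3,14) → blocked by [2,4]×[11,15], reject
8. q=(6,3) nearest=1 d=3 new=(6,3) → add node 4 parent=1 cost=7
9. q=(5,10) nearest=2 d=2 new=(5,10) → blocked by [5,7]×[9,14], reject
10. q=(3,18) nearest=2 d=10 new=(3,14) → blocked by [2,4]×[11,15], reject
11. q=(0,20) nearest=2 d=12 new=(0,14) → blocked by [2,4]×[11,15], reject
12. q=(11,7) nearest=3 d=5 new=(11,7) → blocked by [7,9]×[7,11], reject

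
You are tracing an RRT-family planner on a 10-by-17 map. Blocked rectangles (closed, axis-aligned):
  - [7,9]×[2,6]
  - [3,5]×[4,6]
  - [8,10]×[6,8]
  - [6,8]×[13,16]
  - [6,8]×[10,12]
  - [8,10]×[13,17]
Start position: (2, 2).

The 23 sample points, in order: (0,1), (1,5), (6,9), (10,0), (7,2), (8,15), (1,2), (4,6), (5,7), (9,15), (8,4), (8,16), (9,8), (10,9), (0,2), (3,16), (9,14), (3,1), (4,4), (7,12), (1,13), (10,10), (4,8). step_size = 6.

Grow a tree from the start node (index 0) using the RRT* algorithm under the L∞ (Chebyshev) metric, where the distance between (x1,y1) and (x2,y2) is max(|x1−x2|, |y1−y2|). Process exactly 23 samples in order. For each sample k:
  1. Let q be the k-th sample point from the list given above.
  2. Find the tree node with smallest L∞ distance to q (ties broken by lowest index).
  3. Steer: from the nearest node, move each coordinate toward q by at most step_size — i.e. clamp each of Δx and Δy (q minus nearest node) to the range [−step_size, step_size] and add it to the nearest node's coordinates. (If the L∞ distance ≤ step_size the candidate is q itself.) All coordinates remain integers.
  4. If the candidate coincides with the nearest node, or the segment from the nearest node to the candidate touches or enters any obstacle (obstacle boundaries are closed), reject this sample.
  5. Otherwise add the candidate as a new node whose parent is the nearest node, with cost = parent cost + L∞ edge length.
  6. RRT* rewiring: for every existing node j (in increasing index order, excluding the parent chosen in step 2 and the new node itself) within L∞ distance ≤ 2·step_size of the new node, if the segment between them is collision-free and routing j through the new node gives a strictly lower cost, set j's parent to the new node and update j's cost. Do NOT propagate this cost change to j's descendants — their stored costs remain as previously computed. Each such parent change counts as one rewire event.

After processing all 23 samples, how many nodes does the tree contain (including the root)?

1. q=(0,1) nearest=0 d=2 new=(0,1) → add node 1 parent=0 cost=2
2. q=(1,5) nearest=0 d=3 new=(1,5) → add node 2 parent=0 cost=3
3. q=(6,9) nearest=2 d=5 new=(6,9) → add node 3 parent=2 cost=8
4. q=(10,0) nearest=0 d=8 new=(8,0) → add node 4 parent=0 cost=6
5. q=(7,2) nearest=4 d=2 new=(7,2) → blocked by [7,9]×[2,6], reject
6. q=(8,15) nearest=3 d=6 new=(8,15) → blocked by [6,8]×[13,16], reject
7. q=(1,2) nearest=0 d=1 new=(1,2) → add node 5 parent=0 cost=1
8. q=(4,6) nearest=2 d=3 new=(4,6) → blocked by [3,5]×[4,6], reject
9. q=(5,7) nearest=3 d=2 new=(5,7) → add node 6 parent=3 cost=10
10. q=(9,15) nearest=3 d=6 new=(9,15) → blocked by [6,8]×[13,16], reject
11. q=(8,4) nearest=6 d=3 new=(8,4) → blocked by [7,9]×[2,6], reject
12. q=(8,16) nearest=3 d=7 new=(8,15) → blocked by [6,8]×[13,16], reject
13. q=(9,8) nearest=3 d=3 new=(9,8) → blocked by [8,10]×[6,8], reject
14. q=(10,9) nearest=3 d=4 new=(10,9) → add node 7 parent=3 cost=12
15. q=(0,2) nearest=1 d=1 new=(0,2) → add node 8 parent=1 cost=3
16. q=(3,16) nearest=3 d=7 new=(3,15) → add node 9 parent=3 cost=14
17. q=(9,14) nearest=3 d=5 new=(9,14) → blocked by [6,8]×[10,12], reject
18. q=(3,1) nearest=0 d=1 new=(3,1) → add node 10 parent=0 cost=1
19. q=(4,4) nearest=0 d=2 new=(4,4) → blocked by [3,5]×[4,6], reject
20. q=(7,12) nearest=3 d=3 new=(7,12) → blocked by [6,8]×[10,12], reject
21. q=(1,13) nearest=9 d=2 new=(1,13) → add node 11 parent=9 cost=16
22. q=(10,10) nearest=7 d=1 new=(10,10) → add node 12 parent=7 cost=13
23. q=(4,8) nearest=6 d=1 new=(4,8) → add node 13 parent=6 cost=11

Node count: 14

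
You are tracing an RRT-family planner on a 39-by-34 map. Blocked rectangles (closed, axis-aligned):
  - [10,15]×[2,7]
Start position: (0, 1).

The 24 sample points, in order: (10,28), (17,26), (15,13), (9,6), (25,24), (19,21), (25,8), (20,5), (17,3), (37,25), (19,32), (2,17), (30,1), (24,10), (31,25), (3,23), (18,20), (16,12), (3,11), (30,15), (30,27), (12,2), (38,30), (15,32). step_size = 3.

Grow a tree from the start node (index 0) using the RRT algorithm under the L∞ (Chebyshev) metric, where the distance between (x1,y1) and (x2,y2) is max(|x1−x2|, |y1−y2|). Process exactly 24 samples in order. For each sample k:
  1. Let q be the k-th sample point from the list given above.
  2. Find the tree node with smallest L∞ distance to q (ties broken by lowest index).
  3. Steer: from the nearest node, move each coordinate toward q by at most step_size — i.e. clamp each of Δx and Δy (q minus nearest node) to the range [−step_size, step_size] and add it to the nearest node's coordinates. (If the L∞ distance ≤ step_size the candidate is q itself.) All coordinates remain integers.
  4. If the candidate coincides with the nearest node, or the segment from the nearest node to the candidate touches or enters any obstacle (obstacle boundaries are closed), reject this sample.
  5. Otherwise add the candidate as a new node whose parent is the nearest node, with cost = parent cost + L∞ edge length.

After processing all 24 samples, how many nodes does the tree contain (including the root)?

Node count: 24

1. q=(10,28) nearest=0 d=27 new=(3,4) → add node 1 parent=0 cost=3
2. q=(17,26) nearest=1 d=22 new=(6,7) → add node 2 parent=1 cost=6
3. q=(15,13) nearest=2 d=9 new=(9,10) → add node 3 parent=2 cost=9
4. q=(9,6) nearest=2 d=3 new=(9,6) → add node 4 parent=2 cost=9
5. q=(25,24) nearest=3 d=16 new=(12,13) → add node 5 parent=3 cost=12
6. q=(19,21) nearest=5 d=8 new=(15,16) → add node 6 parent=5 cost=15
7. q=(25,8) nearest=6 d=10 new=(18,13) → add node 7 parent=6 cost=18
8. q=(20,5) nearest=5 d=8 new=(15,10) → add node 8 parent=5 cost=15
9. q=(17,3) nearest=8 d=7 new=(17,7) → add node 9 parent=8 cost=18
10. q=(37,25) nearest=7 d=19 new=(21,16) → add node 10 parent=7 cost=21
11. q=(19,32) nearest=6 d=16 new=(18,19) → add node 11 parent=6 cost=18
12. q=(2,17) nearest=3 d=7 new=(6,13) → add node 12 parent=3 cost=12
13. q=(30,1) nearest=7 d=12 new=(21,10) → add node 13 parent=7 cost=21
14. q=(24,10) nearest=13 d=3 new=(24,10) → add node 14 parent=13 cost=24
15. q=(31,25) nearest=10 d=10 new=(24,19) → add node 15 parent=10 cost=24
16. q=(3,23) nearest=5 d=10 new=(9,16) → add node 16 parent=5 cost=15
17. q=(18,20) nearest=11 d=1 new=(18,20) → add node 17 parent=11 cost=19
18. q=(16,12) nearest=7 d=2 new=(16,12) → add node 18 parent=7 cost=20
19. q=(3,11) nearest=12 d=3 new=(3,11) → add node 19 parent=12 cost=15
20. q=(30,15) nearest=14 d=6 new=(27,13) → add node 20 parent=14 cost=27
21. q=(30,27) nearest=15 d=8 new=(27,22) → add node 21 parent=15 cost=27
22. q=(12,2) nearest=4 d=4 new=(12,3) → blocked by [10,15]×[2,7], reject
23. q=(38,30) nearest=21 d=11 new=(30,25) → add node 22 parent=21 cost=30
24. q=(15,32) nearest=17 d=12 new=(15,23) → add node 23 parent=17 cost=22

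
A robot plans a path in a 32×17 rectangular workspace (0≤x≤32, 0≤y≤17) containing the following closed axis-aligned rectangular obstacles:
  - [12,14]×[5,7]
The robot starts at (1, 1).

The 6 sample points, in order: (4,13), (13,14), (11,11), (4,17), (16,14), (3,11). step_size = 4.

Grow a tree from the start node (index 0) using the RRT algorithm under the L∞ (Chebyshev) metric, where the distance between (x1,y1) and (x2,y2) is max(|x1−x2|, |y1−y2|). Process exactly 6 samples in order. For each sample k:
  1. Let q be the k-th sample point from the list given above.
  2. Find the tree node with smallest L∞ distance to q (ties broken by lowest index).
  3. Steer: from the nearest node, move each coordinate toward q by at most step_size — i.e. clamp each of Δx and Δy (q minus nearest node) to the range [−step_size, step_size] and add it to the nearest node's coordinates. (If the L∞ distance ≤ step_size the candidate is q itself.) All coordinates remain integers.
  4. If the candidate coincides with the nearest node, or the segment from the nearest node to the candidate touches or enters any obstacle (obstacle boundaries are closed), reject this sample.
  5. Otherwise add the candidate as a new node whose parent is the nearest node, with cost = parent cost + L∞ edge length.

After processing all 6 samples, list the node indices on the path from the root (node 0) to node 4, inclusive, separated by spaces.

1. q=(4,13) nearest=0 d=12 new=(4,5) → add node 1 parent=0 cost=4
2. q=(13,14) nearest=1 d=9 new=(8,9) → add node 2 parent=1 cost=8
3. q=(11,11) nearest=2 d=3 new=(11,11) → add node 3 parent=2 cost=11
4. q=(4,17) nearest=3 d=7 new=(7,15) → add node 4 parent=3 cost=15
5. q=(16,14) nearest=3 d=5 new=(15,14) → add node 5 parent=3 cost=15
6. q=(3,11) nearest=4 d=4 new=(3,11) → add node 6 parent=4 cost=19

Path: 0 1 2 3 4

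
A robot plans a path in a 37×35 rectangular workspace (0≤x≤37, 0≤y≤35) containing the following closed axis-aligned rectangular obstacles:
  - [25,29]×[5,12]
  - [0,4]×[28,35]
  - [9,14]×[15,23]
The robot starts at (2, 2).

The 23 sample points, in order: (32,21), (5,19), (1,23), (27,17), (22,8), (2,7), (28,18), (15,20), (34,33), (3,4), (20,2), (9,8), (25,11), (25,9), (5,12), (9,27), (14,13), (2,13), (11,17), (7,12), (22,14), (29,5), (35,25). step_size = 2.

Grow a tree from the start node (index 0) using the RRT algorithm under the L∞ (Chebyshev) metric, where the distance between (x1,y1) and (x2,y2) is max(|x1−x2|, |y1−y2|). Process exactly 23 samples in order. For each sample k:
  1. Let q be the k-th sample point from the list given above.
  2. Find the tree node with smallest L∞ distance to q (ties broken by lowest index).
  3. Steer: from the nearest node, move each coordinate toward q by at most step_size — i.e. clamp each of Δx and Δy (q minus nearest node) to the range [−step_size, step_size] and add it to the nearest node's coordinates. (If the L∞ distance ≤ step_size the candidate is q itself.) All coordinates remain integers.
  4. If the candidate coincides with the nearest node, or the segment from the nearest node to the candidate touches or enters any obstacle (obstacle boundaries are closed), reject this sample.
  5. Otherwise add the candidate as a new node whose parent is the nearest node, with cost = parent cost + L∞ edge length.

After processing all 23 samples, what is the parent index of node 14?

Parent of node 14: 3

1. q=(32,21) nearest=0 d=30 new=(4,4) → add node 1 parent=0 cost=2
2. q=(5,19) nearest=1 d=15 new=(5,6) → add node 2 parent=1 cost=4
3. q=(1,23) nearest=2 d=17 new=(3,8) → add node 3 parent=2 cost=6
4. q=(27,17) nearest=2 d=22 new=(7,8) → add node 4 parent=2 cost=6
5. q=(22,8) nearest=4 d=15 new=(9,8) → add node 5 parent=4 cost=8
6. q=(2,7) nearest=3 d=1 new=(2,7) → add node 6 parent=3 cost=7
7. q=(28,18) nearest=5 d=19 new=(11,10) → add node 7 parent=5 cost=10
8. q=(15,20) nearest=7 d=10 new=(13,12) → add node 8 parent=7 cost=12
9. q=(34,33) nearest=8 d=21 new=(15,14) → add node 9 parent=8 cost=14
10. q=(3,4) nearest=1 d=1 new=(3,4) → add node 10 parent=1 cost=3
11. q=(20,2) nearest=7 d=9 new=(13,8) → add node 11 parent=7 cost=12
12. q=(9,8) nearest=5 d=0 → coincident, reject
13. q=(25,11) nearest=9 d=10 new=(17,12) → add node 12 parent=9 cost=16
14. q=(25,9) nearest=12 d=8 new=(19,10) → add node 13 parent=12 cost=18
15. q=(5,12) nearest=3 d=4 new=(5,10) → add node 14 parent=3 cost=8
16. q=(9,27) nearest=9 d=13 new=(13,16) → blocked by [9,14]×[15,23], reject
17. q=(14,13) nearest=8 d=1 new=(14,13) → add node 15 parent=8 cost=13
18. q=(2,13) nearest=14 d=3 new=(3,12) → add node 16 parent=14 cost=10
19. q=(11,17) nearest=9 d=4 new=(13,16) → blocked by [9,14]×[15,23], reject
20. q=(7,12) nearest=14 d=2 new=(7,12) → add node 17 parent=14 cost=10
21. q=(22,14) nearest=13 d=4 new=(21,12) → add node 18 parent=13 cost=20
22. q=(29,5) nearest=18 d=8 new=(23,10) → add node 19 parent=18 cost=22
23. q=(35,25) nearest=18 d=14 new=(23,14) → add node 20 parent=18 cost=22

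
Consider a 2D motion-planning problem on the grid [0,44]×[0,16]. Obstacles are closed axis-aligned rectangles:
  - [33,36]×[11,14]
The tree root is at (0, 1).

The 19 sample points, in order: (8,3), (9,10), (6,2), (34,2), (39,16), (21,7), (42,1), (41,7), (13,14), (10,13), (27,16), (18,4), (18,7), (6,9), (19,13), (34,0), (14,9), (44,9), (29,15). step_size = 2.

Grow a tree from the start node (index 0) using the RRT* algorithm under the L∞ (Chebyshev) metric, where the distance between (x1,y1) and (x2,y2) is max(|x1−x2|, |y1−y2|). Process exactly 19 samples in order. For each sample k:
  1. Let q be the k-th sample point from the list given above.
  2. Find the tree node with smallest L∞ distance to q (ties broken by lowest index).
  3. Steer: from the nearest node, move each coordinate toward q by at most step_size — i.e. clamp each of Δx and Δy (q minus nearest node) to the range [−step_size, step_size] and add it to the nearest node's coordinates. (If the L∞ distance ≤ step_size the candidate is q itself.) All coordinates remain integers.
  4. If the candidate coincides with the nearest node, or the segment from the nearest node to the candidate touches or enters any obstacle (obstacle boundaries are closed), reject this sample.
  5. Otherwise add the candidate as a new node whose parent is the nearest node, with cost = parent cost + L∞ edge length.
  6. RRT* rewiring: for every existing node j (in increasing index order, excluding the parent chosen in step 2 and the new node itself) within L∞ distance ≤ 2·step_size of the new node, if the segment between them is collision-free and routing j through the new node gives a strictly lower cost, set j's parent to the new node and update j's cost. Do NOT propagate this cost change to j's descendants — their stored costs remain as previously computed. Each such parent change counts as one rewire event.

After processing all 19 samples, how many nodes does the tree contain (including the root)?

Node count: 20

1. q=(8,3) nearest=0 d=8 new=(2,3) → add node 1 parent=0 cost=2
2. q=(9,10) nearest=1 d=7 new=(4,5) → add node 2 parent=1 cost=4
3. q=(6,2) nearest=2 d=3 new=(6,3) → add node 3 parent=2 cost=6
4. q=(34,2) nearest=3 d=28 new=(8,2) → add node 4 parent=3 cost=8
5. q=(39,16) nearest=4 d=31 new=(10,4) → add node 5 parent=4 cost=10
6. q=(21,7) nearest=5 d=11 new=(12,6) → add node 6 parent=5 cost=12
7. q=(42,1) nearest=6 d=30 new=(14,4) → add node 7 parent=6 cost=14
8. q=(41,7) nearest=7 d=27 new=(16,6) → add node 8 parent=7 cost=16
9. q=(13,14) nearest=6 d=8 new=(13,8) → add node 9 parent=6 cost=14
10. q=(10,13) nearest=9 d=5 new=(11,10) → add node 10 parent=9 cost=16
11. q=(27,16) nearest=8 d=11 new=(18,8) → add node 11 parent=8 cost=18
12. q=(18,4) nearest=8 d=2 new=(18,4) → add node 12 parent=8 cost=18
13. q=(18,7) nearest=11 d=1 new=(18,7) → add node 13 parent=11 cost=19
14. q=(6,9) nearest=2 d=4 new=(6,7) → add node 14 parent=2 cost=6
15. q=(19,13) nearest=11 d=5 new=(19,10) → add node 15 parent=11 cost=20
16. q=(34,0) nearest=15 d=15 new=(21,8) → add node 16 parent=15 cost=22
17. q=(14,9) nearest=9 d=1 new=(14,9) → add node 17 parent=9 cost=15
18. q=(44,9) nearest=16 d=23 new=(23,9) → add node 18 parent=16 cost=24
19. q=(29,15) nearest=18 d=6 new=(25,11) → add node 19 parent=18 cost=26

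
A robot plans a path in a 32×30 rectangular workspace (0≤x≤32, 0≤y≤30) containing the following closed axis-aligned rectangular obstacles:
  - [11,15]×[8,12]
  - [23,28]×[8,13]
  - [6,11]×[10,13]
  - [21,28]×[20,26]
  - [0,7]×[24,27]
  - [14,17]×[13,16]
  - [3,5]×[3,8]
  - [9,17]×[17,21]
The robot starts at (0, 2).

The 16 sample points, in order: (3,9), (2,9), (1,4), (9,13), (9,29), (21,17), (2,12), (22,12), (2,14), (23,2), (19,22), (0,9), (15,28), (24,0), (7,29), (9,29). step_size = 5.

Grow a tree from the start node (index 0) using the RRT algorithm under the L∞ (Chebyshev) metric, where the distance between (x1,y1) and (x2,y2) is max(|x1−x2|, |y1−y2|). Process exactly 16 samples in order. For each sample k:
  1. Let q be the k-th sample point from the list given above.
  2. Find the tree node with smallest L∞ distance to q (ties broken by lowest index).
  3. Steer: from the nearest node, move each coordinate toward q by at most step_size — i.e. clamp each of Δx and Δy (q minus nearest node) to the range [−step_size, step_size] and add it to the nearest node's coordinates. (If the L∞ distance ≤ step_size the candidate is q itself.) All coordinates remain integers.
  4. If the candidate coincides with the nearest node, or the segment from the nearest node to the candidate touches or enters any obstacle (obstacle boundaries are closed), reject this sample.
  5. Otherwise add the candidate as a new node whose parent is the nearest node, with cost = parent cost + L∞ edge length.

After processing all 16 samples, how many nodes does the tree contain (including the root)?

1. q=(3,9) nearest=0 d=7 new=(3,7) → blocked by [3,5]×[3,8], reject
2. q=(2,9) nearest=0 d=7 new=(2,7) → add node 1 parent=0 cost=5
3. q=(1,4) nearest=0 d=2 new=(1,4) → add node 2 parent=0 cost=2
4. q=(9,13) nearest=1 d=7 new=(7,12) → blocked by [6,11]×[10,13], reject
5. q=(9,29) nearest=1 d=22 new=(7,12) → blocked by [6,11]×[10,13], reject
6. q=(21,17) nearest=1 d=19 new=(7,12) → blocked by [6,11]×[10,13], reject
7. q=(2,12) nearest=1 d=5 new=(2,12) → add node 3 parent=1 cost=10
8. q=(22,12) nearest=1 d=20 new=(7,12) → blocked by [6,11]×[10,13], reject
9. q=(2,14) nearest=3 d=2 new=(2,14) → add node 4 parent=3 cost=12
10. q=(23,2) nearest=1 d=21 new=(7,2) → blocked by [3,5]×[3,8], reject
11. q=(19,22) nearest=1 d=17 new=(7,12) → blocked by [6,11]×[10,13], reject
12. q=(0,9) nearest=1 d=2 new=(0,9) → add node 5 parent=1 cost=7
13. q=(15,28) nearest=4 d=14 new=(7,19) → add node 6 parent=4 cost=17
14. q=(24,0) nearest=6 d=19 new=(12,14) → blocked by [9,17]×[17,21], reject
15. q=(7,29) nearest=6 d=10 new=(7,24) → blocked by [0,7]×[24,27], reject
16. q=(9,29) nearest=6 d=10 new=(9,24) → add node 7 parent=6 cost=22

Node count: 8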